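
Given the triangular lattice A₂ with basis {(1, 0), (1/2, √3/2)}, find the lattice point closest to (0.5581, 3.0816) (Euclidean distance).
(0.5, 2.598)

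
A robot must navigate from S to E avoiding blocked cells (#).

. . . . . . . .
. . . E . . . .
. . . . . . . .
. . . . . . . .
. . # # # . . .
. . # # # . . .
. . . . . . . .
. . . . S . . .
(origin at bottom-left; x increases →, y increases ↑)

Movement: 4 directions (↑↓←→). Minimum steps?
9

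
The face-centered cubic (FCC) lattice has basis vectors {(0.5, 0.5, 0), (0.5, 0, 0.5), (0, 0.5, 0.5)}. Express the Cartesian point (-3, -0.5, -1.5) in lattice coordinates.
-2b₁ - 4b₂ + b₃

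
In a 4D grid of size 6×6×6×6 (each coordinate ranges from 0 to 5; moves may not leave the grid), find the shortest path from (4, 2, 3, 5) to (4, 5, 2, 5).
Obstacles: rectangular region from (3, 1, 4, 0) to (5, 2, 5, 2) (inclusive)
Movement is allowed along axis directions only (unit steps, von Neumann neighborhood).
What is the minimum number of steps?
4
(one shortest path: (4, 2, 3, 5) → (4, 3, 3, 5) → (4, 4, 3, 5) → (4, 5, 3, 5) → (4, 5, 2, 5))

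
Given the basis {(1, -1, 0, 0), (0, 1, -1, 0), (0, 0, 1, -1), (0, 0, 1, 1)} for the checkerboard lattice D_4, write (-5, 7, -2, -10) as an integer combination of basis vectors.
-5b₁ + 2b₂ + 5b₃ - 5b₄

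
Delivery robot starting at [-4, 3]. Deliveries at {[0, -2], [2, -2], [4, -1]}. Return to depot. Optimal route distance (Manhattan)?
26
(one optimal route: (-4, 3) → (0, -2) → (2, -2) → (4, -1) → (-4, 3))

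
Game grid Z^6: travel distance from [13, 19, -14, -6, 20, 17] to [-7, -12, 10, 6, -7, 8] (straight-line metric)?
53.768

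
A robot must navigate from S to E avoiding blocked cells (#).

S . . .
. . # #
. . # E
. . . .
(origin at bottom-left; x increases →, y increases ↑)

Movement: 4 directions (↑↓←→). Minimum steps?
7
(one shortest path: (0, 3) → (1, 3) → (1, 2) → (1, 1) → (1, 0) → (2, 0) → (3, 0) → (3, 1))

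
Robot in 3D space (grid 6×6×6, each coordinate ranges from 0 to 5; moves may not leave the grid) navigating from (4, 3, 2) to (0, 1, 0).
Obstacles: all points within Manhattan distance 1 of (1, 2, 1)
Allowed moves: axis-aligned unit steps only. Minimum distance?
8
(one shortest path: (4, 3, 2) → (3, 3, 2) → (2, 3, 2) → (1, 3, 2) → (0, 3, 2) → (0, 2, 2) → (0, 1, 2) → (0, 1, 1) → (0, 1, 0))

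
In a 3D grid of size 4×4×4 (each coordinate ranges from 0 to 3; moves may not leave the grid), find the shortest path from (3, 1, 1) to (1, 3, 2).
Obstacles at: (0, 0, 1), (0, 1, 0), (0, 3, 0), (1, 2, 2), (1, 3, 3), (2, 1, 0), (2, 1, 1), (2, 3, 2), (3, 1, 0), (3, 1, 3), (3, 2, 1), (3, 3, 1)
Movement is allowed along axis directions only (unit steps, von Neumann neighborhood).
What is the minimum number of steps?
7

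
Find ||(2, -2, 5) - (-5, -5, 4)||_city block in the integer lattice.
11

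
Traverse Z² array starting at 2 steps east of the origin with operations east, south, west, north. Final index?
(2, 0)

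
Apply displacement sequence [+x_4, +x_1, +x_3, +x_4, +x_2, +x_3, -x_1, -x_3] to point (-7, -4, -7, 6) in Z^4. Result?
(-7, -3, -6, 8)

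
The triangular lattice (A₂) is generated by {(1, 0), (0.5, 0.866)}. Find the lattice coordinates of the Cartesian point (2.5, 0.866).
2b₁ + b₂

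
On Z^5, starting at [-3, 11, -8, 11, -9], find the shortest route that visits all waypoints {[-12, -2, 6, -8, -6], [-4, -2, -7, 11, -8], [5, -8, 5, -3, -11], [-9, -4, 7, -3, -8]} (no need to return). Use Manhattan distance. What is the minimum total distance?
94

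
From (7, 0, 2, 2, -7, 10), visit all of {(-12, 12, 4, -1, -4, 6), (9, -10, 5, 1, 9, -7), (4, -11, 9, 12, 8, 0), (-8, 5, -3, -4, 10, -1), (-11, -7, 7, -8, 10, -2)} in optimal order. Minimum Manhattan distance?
184
(one optimal route: (7, 0, 2, 2, -7, 10) → (-12, 12, 4, -1, -4, 6) → (-8, 5, -3, -4, 10, -1) → (-11, -7, 7, -8, 10, -2) → (9, -10, 5, 1, 9, -7) → (4, -11, 9, 12, 8, 0))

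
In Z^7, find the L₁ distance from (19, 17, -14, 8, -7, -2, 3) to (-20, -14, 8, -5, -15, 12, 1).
129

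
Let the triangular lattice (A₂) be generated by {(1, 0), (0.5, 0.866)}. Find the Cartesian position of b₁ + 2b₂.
(2, 1.732)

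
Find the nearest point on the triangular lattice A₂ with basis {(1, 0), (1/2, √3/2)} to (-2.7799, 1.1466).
(-2.5, 0.866)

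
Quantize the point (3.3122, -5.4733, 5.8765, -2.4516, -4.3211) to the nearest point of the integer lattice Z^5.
(3, -5, 6, -2, -4)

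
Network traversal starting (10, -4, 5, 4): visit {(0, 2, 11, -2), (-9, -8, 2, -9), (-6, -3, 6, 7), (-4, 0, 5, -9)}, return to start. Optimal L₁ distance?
112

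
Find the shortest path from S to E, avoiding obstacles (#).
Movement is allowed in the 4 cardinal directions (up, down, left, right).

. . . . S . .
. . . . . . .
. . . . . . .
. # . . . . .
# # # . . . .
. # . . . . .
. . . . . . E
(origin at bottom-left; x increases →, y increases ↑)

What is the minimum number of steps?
8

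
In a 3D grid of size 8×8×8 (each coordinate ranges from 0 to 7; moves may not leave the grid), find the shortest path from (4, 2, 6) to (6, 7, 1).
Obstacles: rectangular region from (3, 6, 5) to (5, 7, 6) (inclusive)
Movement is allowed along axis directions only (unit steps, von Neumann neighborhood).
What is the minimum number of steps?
12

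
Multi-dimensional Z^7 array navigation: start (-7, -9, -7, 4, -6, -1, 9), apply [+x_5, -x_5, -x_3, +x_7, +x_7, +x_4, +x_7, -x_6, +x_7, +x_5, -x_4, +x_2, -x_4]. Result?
(-7, -8, -8, 3, -5, -2, 13)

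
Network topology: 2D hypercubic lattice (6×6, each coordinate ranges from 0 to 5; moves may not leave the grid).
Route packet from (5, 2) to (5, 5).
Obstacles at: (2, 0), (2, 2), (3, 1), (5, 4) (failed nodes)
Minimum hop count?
5
(one shortest path: (5, 2) → (4, 2) → (4, 3) → (4, 4) → (4, 5) → (5, 5))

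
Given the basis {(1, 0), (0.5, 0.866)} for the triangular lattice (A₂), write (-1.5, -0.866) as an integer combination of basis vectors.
-b₁ - b₂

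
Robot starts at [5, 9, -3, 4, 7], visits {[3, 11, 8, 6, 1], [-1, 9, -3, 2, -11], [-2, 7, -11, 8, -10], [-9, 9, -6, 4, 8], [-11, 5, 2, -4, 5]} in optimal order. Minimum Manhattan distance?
134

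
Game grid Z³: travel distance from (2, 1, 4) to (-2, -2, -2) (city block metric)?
13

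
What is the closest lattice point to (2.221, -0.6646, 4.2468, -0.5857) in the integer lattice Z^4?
(2, -1, 4, -1)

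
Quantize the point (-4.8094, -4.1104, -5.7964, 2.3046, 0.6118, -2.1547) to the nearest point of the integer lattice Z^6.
(-5, -4, -6, 2, 1, -2)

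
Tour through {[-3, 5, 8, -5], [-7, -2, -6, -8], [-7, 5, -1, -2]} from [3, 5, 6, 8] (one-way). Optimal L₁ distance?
55
(one optimal route: (3, 5, 6, 8) → (-3, 5, 8, -5) → (-7, 5, -1, -2) → (-7, -2, -6, -8))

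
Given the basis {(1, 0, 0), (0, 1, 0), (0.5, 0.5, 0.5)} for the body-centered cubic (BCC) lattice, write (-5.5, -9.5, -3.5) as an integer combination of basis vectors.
-2b₁ - 6b₂ - 7b₃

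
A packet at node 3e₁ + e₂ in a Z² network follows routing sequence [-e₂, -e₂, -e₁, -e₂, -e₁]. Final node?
(1, -2)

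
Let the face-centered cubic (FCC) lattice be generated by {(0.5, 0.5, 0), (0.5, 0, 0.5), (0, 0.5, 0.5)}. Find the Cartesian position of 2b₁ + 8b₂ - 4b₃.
(5, -1, 2)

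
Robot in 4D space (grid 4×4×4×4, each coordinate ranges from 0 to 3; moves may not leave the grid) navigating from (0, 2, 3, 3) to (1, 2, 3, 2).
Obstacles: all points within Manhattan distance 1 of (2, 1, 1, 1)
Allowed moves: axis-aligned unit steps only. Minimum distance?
2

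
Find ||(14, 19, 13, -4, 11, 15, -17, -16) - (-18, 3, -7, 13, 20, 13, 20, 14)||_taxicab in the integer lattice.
163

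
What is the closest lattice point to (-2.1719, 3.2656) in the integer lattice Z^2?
(-2, 3)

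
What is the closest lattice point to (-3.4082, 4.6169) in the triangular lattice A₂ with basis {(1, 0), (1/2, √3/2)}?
(-3.5, 4.33)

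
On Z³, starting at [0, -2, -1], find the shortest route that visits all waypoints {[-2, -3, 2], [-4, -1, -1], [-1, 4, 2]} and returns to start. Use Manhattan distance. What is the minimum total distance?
30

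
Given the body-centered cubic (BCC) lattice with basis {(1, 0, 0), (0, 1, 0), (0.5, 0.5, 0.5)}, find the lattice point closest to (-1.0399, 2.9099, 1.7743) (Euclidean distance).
(-1, 3, 2)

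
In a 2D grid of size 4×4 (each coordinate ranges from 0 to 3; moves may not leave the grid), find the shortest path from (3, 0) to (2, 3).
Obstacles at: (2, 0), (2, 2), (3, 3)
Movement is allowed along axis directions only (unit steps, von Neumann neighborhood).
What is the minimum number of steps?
6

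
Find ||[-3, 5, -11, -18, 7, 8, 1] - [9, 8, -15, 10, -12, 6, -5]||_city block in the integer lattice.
74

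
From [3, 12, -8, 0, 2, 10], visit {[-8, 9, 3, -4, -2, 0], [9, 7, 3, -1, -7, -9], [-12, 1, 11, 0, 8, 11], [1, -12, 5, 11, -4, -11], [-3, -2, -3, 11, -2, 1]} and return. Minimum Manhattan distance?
264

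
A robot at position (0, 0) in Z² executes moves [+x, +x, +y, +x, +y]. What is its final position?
(3, 2)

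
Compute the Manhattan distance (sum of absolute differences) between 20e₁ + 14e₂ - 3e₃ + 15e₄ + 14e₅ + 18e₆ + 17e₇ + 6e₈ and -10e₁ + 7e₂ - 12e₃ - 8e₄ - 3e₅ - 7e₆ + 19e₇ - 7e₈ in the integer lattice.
126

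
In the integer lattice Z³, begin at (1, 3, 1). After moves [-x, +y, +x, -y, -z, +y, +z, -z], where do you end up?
(1, 4, 0)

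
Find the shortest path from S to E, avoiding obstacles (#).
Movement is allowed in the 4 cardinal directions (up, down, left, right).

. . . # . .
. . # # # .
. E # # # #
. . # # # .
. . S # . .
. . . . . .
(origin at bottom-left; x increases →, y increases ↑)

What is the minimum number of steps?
3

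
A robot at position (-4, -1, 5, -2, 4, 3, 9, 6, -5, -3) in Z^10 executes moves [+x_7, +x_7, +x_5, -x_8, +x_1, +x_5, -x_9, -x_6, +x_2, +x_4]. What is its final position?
(-3, 0, 5, -1, 6, 2, 11, 5, -6, -3)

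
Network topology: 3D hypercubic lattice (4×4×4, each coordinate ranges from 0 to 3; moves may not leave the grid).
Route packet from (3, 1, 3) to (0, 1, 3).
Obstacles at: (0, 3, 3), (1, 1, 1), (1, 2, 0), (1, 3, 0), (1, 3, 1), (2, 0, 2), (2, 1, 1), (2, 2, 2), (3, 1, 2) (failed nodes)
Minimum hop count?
3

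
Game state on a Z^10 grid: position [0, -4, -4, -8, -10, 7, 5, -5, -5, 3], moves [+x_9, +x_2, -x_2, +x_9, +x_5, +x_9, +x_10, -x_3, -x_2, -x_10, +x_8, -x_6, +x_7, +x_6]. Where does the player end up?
(0, -5, -5, -8, -9, 7, 6, -4, -2, 3)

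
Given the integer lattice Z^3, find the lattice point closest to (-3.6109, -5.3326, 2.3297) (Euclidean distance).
(-4, -5, 2)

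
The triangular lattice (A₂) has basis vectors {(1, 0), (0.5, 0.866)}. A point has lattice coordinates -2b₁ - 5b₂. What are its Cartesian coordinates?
(-4.5, -4.33)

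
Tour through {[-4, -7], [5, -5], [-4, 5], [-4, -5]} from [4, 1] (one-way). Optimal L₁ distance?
30
(one optimal route: (4, 1) → (5, -5) → (-4, -7) → (-4, -5) → (-4, 5))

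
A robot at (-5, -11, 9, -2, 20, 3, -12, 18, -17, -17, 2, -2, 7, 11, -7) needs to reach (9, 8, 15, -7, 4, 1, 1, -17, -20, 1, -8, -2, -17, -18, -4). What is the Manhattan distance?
197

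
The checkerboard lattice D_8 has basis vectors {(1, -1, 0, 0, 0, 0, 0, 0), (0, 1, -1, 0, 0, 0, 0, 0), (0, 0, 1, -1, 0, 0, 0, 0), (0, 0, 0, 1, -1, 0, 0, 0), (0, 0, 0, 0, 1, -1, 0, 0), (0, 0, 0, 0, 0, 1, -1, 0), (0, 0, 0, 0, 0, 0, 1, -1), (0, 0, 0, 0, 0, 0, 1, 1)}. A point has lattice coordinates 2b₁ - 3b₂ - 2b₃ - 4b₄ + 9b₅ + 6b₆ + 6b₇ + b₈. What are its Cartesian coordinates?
(2, -5, 1, -2, 13, -3, 1, -5)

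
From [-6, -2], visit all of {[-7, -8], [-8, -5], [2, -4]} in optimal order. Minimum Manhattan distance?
22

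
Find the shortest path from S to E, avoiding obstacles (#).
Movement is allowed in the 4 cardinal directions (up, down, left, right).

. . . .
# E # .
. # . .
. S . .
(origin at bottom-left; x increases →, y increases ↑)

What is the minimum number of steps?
8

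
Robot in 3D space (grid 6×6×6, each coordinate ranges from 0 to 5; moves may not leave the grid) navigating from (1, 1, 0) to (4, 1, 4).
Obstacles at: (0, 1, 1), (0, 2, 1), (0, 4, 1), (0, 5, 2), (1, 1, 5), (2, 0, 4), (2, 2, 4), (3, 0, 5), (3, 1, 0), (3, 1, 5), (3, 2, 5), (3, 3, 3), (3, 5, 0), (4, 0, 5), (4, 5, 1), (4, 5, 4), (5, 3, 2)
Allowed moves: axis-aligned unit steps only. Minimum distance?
7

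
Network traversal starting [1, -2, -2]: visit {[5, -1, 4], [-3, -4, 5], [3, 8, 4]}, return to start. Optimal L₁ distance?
54
(one optimal route: (1, -2, -2) → (5, -1, 4) → (3, 8, 4) → (-3, -4, 5) → (1, -2, -2))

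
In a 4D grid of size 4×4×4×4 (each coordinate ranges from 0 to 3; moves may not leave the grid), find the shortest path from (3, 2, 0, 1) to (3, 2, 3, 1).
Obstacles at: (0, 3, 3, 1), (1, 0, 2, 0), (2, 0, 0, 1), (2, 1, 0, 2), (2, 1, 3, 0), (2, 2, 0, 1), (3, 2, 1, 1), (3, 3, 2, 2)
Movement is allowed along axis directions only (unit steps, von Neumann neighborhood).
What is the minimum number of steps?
5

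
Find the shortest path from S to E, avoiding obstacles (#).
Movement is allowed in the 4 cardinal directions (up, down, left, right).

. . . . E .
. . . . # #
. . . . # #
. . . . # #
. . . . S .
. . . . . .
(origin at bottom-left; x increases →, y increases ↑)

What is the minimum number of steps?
6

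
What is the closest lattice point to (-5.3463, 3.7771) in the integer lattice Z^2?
(-5, 4)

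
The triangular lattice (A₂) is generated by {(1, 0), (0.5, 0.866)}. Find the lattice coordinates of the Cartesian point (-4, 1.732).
-5b₁ + 2b₂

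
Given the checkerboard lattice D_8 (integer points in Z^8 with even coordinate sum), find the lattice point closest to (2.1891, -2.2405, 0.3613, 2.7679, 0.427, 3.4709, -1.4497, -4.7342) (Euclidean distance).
(2, -2, 0, 3, 0, 3, -1, -5)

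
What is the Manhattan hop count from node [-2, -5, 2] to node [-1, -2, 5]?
7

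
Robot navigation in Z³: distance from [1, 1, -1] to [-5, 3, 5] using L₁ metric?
14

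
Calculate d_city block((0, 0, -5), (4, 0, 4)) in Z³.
13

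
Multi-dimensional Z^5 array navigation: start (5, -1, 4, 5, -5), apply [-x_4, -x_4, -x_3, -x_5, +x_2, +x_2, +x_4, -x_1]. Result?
(4, 1, 3, 4, -6)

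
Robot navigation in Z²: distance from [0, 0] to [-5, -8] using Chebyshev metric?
8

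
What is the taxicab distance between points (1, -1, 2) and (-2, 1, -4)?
11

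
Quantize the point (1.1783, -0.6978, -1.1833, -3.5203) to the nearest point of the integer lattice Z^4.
(1, -1, -1, -4)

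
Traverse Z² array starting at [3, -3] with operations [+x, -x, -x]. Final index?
(2, -3)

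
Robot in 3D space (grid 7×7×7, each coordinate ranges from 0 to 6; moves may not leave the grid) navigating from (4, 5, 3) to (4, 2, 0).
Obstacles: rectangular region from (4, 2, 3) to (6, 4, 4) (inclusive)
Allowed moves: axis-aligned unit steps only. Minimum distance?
6
(one shortest path: (4, 5, 3) → (4, 5, 2) → (4, 4, 2) → (4, 3, 2) → (4, 2, 2) → (4, 2, 1) → (4, 2, 0))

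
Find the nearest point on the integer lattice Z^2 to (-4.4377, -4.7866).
(-4, -5)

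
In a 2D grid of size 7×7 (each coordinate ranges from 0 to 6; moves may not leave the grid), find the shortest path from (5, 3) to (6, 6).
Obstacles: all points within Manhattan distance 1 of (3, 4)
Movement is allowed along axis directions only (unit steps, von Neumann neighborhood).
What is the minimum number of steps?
4
(one shortest path: (5, 3) → (6, 3) → (6, 4) → (6, 5) → (6, 6))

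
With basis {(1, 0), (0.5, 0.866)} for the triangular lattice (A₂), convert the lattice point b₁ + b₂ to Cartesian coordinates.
(1.5, 0.866)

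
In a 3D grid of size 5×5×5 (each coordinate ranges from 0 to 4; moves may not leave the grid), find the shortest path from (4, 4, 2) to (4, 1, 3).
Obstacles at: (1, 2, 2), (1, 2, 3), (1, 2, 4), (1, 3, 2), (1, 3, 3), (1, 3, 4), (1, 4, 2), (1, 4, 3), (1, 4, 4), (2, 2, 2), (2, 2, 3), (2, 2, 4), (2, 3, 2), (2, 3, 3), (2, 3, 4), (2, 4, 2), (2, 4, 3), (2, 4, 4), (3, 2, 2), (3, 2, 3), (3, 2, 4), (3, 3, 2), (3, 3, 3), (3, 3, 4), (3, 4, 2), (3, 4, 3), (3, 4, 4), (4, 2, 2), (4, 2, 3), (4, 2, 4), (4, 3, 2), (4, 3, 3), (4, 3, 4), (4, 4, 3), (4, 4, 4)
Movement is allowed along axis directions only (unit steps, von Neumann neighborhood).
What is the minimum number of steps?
6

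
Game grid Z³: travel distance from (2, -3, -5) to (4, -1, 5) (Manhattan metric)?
14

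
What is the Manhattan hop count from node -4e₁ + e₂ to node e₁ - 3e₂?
9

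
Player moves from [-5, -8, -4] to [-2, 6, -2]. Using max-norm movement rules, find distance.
14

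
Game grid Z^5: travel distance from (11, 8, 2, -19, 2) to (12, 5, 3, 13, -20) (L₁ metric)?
59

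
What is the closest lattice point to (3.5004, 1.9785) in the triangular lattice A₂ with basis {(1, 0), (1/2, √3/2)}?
(4, 1.732)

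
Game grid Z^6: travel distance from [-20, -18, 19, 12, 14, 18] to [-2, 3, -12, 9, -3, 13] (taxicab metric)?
95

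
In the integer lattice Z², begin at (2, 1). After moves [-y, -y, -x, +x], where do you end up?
(2, -1)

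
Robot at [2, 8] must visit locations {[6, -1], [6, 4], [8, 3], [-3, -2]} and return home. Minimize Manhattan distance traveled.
42
(one optimal route: (2, 8) → (6, 4) → (8, 3) → (6, -1) → (-3, -2) → (2, 8))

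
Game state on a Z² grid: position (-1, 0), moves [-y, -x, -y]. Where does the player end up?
(-2, -2)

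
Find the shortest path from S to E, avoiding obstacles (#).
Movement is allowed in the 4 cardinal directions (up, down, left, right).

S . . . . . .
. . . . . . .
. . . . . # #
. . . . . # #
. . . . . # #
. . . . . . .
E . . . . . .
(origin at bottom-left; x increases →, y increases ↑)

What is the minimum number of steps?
6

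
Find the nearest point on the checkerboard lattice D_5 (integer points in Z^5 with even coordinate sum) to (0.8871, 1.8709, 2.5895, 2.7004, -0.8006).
(1, 2, 3, 3, -1)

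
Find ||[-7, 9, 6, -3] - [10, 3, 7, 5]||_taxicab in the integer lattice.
32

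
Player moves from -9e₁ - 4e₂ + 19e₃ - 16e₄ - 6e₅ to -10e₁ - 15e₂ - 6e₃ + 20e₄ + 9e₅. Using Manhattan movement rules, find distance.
88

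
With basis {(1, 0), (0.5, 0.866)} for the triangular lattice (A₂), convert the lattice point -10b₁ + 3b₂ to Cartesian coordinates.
(-8.5, 2.598)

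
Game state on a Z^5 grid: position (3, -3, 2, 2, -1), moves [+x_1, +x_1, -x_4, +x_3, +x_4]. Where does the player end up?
(5, -3, 3, 2, -1)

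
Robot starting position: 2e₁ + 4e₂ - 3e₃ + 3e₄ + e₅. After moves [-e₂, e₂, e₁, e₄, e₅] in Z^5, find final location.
(3, 4, -3, 4, 2)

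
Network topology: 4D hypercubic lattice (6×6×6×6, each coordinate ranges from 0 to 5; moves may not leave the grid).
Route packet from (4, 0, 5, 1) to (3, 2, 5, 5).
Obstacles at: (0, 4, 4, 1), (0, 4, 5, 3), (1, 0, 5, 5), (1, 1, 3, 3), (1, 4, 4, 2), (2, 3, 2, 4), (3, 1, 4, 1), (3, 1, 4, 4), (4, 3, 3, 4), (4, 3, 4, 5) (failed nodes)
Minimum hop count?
7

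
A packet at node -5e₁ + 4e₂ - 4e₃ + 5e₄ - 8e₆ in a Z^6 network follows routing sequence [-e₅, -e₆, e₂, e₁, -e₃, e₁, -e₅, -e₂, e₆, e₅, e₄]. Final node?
(-3, 4, -5, 6, -1, -8)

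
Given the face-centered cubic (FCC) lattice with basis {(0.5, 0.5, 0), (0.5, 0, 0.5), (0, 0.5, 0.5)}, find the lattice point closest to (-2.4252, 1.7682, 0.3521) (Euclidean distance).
(-2.5, 2, 0.5)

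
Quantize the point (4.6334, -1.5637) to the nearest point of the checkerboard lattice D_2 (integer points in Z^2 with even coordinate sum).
(5, -1)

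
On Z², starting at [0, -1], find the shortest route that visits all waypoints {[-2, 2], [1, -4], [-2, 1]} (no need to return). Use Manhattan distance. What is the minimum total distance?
13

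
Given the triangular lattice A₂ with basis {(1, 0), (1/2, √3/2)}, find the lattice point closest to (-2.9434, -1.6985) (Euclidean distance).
(-3, -1.732)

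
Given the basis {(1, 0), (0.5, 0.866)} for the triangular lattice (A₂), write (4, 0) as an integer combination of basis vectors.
4b₁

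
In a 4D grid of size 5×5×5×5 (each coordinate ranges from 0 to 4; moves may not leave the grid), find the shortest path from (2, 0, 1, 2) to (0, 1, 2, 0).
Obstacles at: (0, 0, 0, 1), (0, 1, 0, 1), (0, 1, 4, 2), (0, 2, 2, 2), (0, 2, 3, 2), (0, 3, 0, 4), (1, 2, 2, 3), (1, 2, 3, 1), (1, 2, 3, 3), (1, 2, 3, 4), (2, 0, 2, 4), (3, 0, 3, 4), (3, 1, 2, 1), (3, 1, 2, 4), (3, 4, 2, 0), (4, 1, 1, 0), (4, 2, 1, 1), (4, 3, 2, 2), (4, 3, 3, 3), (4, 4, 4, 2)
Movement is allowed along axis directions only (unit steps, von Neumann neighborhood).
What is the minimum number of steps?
6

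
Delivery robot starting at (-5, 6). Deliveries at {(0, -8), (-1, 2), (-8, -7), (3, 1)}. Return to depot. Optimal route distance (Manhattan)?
50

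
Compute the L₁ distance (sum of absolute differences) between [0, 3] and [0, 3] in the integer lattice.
0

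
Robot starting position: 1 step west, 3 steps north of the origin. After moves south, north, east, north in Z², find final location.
(0, 4)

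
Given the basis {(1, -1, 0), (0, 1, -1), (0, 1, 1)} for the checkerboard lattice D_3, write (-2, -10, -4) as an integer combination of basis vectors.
-2b₁ - 4b₂ - 8b₃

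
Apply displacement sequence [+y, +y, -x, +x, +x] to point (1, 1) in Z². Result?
(2, 3)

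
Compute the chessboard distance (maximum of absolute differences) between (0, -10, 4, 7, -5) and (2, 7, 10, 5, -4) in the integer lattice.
17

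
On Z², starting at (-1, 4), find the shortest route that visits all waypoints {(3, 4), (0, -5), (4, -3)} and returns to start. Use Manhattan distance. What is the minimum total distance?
28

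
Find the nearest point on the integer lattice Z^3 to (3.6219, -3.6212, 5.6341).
(4, -4, 6)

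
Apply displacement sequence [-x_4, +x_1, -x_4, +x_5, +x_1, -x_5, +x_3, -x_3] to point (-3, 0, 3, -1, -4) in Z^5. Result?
(-1, 0, 3, -3, -4)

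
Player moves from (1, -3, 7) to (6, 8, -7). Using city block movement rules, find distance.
30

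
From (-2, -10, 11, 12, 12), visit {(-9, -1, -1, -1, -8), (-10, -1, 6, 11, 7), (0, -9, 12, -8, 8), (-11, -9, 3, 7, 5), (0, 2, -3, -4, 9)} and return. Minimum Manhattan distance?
174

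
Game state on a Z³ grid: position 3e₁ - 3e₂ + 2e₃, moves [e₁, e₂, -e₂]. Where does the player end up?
(4, -3, 2)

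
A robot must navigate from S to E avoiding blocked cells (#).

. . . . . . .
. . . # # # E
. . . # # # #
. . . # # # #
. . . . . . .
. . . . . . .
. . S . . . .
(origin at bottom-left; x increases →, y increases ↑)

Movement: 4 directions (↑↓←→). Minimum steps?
11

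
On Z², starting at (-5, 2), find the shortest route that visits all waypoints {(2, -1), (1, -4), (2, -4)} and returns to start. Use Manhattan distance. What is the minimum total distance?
26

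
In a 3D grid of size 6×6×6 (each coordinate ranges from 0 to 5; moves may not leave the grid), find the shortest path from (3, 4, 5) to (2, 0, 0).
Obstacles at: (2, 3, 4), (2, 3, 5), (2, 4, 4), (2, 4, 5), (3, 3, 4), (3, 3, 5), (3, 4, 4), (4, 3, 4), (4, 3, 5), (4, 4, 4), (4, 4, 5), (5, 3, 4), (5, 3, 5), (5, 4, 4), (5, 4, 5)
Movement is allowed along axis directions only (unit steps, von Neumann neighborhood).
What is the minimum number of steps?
12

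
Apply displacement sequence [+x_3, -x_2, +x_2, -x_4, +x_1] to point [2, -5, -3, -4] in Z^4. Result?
(3, -5, -2, -5)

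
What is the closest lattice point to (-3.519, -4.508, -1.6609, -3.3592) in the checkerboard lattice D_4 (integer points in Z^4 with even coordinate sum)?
(-4, -5, -2, -3)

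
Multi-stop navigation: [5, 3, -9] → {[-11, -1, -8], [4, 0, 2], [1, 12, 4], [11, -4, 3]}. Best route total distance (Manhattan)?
86
(one optimal route: (5, 3, -9) → (-11, -1, -8) → (4, 0, 2) → (11, -4, 3) → (1, 12, 4))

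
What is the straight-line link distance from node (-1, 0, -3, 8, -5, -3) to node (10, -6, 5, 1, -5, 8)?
19.7737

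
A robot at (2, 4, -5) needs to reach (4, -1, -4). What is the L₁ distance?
8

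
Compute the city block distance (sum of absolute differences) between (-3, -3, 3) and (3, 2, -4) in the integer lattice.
18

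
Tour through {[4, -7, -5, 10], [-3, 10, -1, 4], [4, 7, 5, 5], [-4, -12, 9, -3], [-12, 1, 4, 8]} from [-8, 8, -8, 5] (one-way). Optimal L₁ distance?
133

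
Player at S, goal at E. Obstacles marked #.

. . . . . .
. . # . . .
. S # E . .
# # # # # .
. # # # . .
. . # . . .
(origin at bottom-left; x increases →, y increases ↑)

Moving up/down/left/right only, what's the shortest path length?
6
(one shortest path: (1, 3) → (1, 4) → (1, 5) → (2, 5) → (3, 5) → (3, 4) → (3, 3))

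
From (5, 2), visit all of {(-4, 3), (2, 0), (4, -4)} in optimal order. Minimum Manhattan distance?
22
(one optimal route: (5, 2) → (4, -4) → (2, 0) → (-4, 3))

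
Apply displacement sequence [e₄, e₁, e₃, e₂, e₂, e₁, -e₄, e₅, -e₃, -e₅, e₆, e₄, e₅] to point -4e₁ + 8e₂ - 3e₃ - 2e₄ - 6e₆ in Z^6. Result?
(-2, 10, -3, -1, 1, -5)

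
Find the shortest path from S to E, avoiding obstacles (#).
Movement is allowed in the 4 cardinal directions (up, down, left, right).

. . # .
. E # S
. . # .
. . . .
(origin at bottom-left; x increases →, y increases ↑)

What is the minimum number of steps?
6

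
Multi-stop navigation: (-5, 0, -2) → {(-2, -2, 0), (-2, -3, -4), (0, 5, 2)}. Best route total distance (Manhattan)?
24
(one optimal route: (-5, 0, -2) → (-2, -3, -4) → (-2, -2, 0) → (0, 5, 2))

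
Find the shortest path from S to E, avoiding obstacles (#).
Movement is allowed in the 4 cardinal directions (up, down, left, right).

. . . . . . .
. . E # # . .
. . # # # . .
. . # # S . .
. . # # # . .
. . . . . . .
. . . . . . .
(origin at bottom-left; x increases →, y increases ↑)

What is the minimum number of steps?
8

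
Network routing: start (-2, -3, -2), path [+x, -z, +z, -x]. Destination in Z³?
(-2, -3, -2)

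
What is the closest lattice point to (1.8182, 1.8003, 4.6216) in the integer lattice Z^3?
(2, 2, 5)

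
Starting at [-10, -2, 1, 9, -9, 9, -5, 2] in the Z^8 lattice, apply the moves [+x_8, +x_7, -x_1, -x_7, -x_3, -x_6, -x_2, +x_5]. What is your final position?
(-11, -3, 0, 9, -8, 8, -5, 3)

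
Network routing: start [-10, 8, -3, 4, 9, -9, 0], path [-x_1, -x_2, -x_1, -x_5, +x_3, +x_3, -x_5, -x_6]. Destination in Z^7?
(-12, 7, -1, 4, 7, -10, 0)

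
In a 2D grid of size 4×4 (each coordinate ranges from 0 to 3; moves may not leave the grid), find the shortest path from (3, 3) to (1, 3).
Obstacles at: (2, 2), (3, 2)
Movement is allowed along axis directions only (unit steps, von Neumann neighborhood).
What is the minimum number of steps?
2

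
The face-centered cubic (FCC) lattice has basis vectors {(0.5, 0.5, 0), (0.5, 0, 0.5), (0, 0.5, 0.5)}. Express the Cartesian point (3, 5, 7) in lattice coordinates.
b₁ + 5b₂ + 9b₃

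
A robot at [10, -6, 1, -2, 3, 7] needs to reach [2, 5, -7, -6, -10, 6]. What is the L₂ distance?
20.8567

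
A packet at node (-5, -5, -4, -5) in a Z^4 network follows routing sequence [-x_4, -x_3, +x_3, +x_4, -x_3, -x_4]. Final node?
(-5, -5, -5, -6)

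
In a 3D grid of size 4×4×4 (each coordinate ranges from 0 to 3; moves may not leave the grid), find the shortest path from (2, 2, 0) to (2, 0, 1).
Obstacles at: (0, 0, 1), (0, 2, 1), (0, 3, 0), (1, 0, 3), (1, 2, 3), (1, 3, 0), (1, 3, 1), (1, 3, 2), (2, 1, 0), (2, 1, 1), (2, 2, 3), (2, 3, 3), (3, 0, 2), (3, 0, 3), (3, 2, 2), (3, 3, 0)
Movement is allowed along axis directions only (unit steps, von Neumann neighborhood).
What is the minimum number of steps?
5
(one shortest path: (2, 2, 0) → (1, 2, 0) → (1, 1, 0) → (1, 0, 0) → (2, 0, 0) → (2, 0, 1))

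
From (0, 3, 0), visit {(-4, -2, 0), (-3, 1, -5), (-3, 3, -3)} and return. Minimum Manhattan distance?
28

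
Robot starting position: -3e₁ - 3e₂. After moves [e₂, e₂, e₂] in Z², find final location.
(-3, 0)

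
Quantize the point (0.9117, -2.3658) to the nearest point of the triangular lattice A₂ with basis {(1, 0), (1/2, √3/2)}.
(0.5, -2.598)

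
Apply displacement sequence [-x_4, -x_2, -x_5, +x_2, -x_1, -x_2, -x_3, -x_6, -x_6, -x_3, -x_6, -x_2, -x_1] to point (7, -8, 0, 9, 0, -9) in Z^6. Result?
(5, -10, -2, 8, -1, -12)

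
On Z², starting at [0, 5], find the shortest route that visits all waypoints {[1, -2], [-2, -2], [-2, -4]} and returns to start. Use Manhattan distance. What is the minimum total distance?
24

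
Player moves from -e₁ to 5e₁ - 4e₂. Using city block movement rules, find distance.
10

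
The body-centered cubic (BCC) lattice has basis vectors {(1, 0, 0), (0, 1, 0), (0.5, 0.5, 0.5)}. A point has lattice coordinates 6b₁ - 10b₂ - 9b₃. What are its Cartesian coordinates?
(1.5, -14.5, -4.5)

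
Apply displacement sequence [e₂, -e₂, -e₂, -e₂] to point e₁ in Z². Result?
(1, -2)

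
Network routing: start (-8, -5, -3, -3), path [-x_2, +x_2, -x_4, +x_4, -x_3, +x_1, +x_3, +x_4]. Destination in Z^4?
(-7, -5, -3, -2)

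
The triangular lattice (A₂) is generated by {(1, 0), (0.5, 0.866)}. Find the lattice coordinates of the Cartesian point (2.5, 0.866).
2b₁ + b₂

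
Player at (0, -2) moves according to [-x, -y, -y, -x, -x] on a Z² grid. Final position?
(-3, -4)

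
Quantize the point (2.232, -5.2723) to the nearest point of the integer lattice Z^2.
(2, -5)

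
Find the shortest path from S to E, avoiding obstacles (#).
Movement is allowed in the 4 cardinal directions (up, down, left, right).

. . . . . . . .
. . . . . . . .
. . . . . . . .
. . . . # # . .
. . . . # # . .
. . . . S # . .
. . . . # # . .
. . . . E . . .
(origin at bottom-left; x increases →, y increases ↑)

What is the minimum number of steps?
4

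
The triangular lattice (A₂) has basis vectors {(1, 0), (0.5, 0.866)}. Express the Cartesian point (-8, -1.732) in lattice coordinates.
-7b₁ - 2b₂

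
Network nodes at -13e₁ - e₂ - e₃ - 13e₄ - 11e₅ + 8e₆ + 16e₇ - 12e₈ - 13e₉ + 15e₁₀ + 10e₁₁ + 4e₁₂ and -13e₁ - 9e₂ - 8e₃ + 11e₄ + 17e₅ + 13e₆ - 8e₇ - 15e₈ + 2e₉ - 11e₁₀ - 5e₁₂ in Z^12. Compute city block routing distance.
159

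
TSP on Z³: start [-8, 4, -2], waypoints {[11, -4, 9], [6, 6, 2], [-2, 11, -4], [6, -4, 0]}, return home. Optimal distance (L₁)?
94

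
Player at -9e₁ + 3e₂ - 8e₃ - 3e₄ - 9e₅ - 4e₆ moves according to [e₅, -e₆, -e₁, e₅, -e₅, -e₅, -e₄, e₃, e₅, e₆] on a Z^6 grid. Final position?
(-10, 3, -7, -4, -8, -4)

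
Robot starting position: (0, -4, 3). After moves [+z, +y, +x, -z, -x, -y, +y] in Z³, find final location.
(0, -3, 3)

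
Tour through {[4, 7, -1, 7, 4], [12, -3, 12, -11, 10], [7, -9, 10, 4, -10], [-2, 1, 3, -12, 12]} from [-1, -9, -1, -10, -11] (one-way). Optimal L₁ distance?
154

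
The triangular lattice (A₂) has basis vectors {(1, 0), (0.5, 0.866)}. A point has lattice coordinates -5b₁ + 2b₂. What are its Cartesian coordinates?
(-4, 1.732)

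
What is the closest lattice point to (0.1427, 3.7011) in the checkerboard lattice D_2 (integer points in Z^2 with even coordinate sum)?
(0, 4)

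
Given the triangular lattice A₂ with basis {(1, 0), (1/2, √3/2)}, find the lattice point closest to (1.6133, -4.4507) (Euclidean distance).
(1.5, -4.33)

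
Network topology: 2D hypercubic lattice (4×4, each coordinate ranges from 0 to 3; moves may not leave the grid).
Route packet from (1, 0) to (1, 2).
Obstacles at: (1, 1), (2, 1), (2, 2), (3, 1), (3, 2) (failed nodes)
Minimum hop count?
4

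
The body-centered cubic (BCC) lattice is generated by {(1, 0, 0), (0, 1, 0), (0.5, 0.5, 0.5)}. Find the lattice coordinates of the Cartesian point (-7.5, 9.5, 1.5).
-9b₁ + 8b₂ + 3b₃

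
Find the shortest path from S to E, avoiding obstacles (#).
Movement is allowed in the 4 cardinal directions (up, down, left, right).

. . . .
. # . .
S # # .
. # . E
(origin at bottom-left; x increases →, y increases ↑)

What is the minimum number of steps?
8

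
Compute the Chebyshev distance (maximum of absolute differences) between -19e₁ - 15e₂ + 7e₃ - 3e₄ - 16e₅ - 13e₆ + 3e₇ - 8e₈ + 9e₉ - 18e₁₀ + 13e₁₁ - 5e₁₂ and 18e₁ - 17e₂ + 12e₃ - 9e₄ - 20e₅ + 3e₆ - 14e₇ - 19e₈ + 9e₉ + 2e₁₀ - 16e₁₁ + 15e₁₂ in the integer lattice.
37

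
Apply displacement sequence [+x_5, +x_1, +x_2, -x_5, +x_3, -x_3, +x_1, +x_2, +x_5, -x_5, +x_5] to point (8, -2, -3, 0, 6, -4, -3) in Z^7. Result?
(10, 0, -3, 0, 7, -4, -3)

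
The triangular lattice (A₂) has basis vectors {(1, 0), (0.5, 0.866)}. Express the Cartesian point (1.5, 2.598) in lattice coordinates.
3b₂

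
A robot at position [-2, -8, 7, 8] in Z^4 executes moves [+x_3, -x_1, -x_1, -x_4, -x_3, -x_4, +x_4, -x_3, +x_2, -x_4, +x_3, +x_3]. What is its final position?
(-4, -7, 8, 6)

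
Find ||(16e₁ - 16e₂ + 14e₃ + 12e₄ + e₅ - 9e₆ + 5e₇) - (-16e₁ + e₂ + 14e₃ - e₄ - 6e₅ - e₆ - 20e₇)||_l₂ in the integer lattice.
47.1169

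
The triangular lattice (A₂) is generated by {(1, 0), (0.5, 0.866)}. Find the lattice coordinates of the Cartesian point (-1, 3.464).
-3b₁ + 4b₂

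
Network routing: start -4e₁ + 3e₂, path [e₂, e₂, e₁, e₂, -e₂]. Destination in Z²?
(-3, 5)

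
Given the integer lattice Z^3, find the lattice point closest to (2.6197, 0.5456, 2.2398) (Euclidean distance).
(3, 1, 2)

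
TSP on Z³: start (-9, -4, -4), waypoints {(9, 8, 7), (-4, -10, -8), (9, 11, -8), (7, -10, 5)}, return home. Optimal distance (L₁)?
116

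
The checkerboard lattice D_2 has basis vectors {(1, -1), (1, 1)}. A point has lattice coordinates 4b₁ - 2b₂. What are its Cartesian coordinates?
(2, -6)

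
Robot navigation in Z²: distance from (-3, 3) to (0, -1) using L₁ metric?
7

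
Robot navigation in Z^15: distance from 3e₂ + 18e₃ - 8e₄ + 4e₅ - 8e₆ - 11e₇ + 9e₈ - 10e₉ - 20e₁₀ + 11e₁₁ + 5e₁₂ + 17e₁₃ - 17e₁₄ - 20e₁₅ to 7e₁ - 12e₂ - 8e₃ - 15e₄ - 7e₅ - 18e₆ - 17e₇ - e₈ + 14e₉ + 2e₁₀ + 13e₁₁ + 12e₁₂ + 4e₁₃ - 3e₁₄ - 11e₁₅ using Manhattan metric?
183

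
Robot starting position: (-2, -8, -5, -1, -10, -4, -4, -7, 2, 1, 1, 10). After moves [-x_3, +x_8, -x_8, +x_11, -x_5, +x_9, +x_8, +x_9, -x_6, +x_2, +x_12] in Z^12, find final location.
(-2, -7, -6, -1, -11, -5, -4, -6, 4, 1, 2, 11)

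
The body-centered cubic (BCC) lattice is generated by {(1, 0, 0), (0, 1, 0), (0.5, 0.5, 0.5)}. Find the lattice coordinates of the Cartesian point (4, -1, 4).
-5b₂ + 8b₃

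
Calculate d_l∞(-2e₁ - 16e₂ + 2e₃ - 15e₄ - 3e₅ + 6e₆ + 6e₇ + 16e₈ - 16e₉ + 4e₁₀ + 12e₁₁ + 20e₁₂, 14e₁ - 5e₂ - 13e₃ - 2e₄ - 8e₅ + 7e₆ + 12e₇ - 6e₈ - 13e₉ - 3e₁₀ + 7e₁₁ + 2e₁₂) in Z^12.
22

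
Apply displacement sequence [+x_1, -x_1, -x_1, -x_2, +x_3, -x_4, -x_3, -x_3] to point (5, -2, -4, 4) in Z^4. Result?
(4, -3, -5, 3)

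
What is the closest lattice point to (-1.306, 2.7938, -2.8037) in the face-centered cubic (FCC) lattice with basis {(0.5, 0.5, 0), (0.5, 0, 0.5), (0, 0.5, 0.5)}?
(-1.5, 2.5, -3)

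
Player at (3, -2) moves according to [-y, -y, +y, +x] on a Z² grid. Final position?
(4, -3)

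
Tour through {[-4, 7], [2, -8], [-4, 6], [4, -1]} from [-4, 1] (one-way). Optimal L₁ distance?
31
(one optimal route: (-4, 1) → (-4, 7) → (-4, 6) → (4, -1) → (2, -8))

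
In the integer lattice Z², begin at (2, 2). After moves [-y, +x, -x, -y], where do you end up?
(2, 0)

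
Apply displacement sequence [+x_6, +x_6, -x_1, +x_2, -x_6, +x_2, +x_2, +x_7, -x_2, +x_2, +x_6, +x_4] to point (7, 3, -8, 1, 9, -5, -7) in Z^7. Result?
(6, 6, -8, 2, 9, -3, -6)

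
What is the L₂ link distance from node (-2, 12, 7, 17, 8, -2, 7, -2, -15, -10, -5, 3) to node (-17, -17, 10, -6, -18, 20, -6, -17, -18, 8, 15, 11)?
62.8888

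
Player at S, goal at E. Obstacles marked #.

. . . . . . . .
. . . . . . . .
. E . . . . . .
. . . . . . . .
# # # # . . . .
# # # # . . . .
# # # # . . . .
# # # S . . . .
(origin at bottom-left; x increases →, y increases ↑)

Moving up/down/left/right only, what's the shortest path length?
9
(one shortest path: (3, 0) → (4, 0) → (4, 1) → (4, 2) → (4, 3) → (4, 4) → (3, 4) → (2, 4) → (1, 4) → (1, 5))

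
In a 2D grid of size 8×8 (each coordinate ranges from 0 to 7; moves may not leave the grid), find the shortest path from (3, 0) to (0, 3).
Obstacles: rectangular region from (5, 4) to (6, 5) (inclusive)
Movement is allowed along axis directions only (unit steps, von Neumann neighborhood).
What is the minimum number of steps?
6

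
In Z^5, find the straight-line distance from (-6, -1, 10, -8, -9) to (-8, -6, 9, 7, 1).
18.8414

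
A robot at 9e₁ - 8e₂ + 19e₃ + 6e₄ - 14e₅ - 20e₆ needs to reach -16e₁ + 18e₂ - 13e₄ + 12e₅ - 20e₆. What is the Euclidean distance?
51.9519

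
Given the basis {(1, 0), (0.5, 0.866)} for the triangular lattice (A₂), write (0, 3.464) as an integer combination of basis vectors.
-2b₁ + 4b₂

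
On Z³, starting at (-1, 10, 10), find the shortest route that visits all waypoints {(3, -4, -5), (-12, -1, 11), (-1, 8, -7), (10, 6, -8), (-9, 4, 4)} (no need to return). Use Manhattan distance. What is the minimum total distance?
95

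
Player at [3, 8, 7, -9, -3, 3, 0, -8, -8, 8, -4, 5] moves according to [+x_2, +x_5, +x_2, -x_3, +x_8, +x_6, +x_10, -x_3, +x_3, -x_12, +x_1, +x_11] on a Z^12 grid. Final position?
(4, 10, 6, -9, -2, 4, 0, -7, -8, 9, -3, 4)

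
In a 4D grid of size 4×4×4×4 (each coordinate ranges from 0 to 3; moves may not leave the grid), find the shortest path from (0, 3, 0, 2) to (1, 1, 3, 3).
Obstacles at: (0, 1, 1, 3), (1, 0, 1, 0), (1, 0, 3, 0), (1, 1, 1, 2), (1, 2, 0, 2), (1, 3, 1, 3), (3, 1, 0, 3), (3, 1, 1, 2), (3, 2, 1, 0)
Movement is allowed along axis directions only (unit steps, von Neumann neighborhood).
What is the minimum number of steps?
7
(one shortest path: (0, 3, 0, 2) → (1, 3, 0, 2) → (1, 3, 1, 2) → (1, 2, 1, 2) → (1, 2, 2, 2) → (1, 1, 2, 2) → (1, 1, 3, 2) → (1, 1, 3, 3))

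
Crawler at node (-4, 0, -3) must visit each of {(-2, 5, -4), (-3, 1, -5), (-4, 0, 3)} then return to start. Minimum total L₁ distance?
30
(one optimal route: (-4, 0, -3) → (-2, 5, -4) → (-3, 1, -5) → (-4, 0, 3) → (-4, 0, -3))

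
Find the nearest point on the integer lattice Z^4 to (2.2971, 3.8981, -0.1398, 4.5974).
(2, 4, 0, 5)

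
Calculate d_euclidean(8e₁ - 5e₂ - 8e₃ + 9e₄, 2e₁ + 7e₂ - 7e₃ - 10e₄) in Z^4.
23.2809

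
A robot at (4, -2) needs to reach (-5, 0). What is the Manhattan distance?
11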